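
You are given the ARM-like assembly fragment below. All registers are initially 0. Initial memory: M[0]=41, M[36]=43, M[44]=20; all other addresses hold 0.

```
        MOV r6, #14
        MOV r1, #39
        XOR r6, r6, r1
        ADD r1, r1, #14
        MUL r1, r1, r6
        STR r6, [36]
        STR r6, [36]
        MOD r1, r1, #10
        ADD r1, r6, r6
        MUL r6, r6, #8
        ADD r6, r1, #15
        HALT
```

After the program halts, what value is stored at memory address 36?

after MOV r6, #14: r6=14
after MOV r1, #39: r1=39
after XOR r6, r6, r1: r6=14^39=41
after ADD r1, r1, #14: r1=39+14=53
after MUL r1, r1, r6: r1=53*41=2173
STR r6, [36] → M[36]=41
STR r6, [36] → M[36]=41
after MOD r1, r1, #10: r1=2173%10=3
after ADD r1, r6, r6: r1=41+41=82
after MUL r6, r6, #8: r6=41*8=328
after ADD r6, r1, #15: r6=82+15=97
halt.

41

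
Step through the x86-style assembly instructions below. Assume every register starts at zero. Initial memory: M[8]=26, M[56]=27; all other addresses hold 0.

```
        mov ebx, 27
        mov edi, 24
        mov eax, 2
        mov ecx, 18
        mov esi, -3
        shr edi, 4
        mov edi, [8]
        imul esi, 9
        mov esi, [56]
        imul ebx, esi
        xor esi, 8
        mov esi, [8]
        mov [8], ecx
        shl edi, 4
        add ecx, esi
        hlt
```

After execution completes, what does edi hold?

after mov ebx, 27: ebx=27
after mov edi, 24: edi=24
after mov eax, 2: eax=2
after mov ecx, 18: ecx=18
after mov esi, -3: esi=-3
after shr edi, 4: edi=24>>4=1
after mov edi, [8]: edi=M[8]=26
after imul esi, 9: esi=(-3)*9=-27
after mov esi, [56]: esi=M[56]=27
after imul ebx, esi: ebx=27*27=729
after xor esi, 8: esi=27^8=19
after mov esi, [8]: esi=M[8]=26
mov [8], ecx → M[8]=18
after shl edi, 4: edi=26<<4=416
after add ecx, esi: ecx=18+26=44
halt.

416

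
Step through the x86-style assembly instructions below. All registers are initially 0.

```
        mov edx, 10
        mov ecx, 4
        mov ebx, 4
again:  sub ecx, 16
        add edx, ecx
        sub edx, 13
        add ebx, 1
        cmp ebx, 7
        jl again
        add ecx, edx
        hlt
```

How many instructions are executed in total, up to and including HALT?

mov edx, 10 → edx=10
mov ecx, 4 → ecx=4
mov ebx, 4 → ebx=4
sub ecx, 16 → ecx=4-16=-12
add edx, ecx → edx=10+(-12)=-2
sub edx, 13 → edx=(-2)-13=-15
add ebx, 1 → ebx=4+1=5
cmp ebx, 7  (cmp 5,7)
jl again: taken
sub ecx, 16 → ecx=(-12)-16=-28
add edx, ecx → edx=(-15)+(-28)=-43
sub edx, 13 → edx=(-43)-13=-56
add ebx, 1 → ebx=5+1=6
cmp ebx, 7  (cmp 6,7)
jl again: taken
sub ecx, 16 → ecx=(-28)-16=-44
add edx, ecx → edx=(-56)+(-44)=-100
sub edx, 13 → edx=(-100)-13=-113
add ebx, 1 → ebx=6+1=7
cmp ebx, 7  (cmp 7,7)
jl again: not taken
add ecx, edx → ecx=(-44)+(-113)=-157
halt.
Total executed instructions: 23.

23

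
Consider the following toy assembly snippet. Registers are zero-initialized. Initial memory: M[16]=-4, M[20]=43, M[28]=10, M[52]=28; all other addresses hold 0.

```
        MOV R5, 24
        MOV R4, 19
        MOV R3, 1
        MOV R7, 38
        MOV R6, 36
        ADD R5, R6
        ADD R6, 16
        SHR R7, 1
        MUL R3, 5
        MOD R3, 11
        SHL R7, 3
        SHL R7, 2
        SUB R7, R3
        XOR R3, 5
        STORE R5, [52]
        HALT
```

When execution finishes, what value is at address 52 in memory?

R5=24
R4=19
R3=1
R7=38
R6=36
R5=24+36=60
R6=36+16=52
R7=38>>1=19
R3=1*5=5
R3=5%11=5
R7=19<<3=152
R7=152<<2=608
R7=608-5=603
R3=5^5=0
STORE R5, [52] → M[52]=60
halt.

60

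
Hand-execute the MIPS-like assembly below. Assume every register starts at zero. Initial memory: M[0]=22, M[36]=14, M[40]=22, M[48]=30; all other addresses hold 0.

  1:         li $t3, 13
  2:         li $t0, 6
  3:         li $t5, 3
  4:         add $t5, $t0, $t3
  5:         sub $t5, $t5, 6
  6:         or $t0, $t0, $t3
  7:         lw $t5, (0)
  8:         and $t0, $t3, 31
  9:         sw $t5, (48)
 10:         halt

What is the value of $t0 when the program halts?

$t3=13
$t0=6
$t5=3
$t5=6+13=19
$t5=19-6=13
$t0=6|13=15
$t5=M[0]=22
$t0=13&31=13
sw $t5, (48) → M[48]=22
halt.

13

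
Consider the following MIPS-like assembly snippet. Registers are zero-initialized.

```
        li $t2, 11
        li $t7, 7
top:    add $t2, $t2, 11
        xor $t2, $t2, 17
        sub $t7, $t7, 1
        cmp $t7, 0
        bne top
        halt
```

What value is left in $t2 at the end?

li $t2, 11 → $t2=11
li $t7, 7 → $t7=7
add $t2, $t2, 11 → $t2=11+11=22
xor $t2, $t2, 17 → $t2=22^17=7
sub $t7, $t7, 1 → $t7=7-1=6
cmp $t7, 0  (cmp 6,0)
bne top: taken
add $t2, $t2, 11 → $t2=7+11=18
xor $t2, $t2, 17 → $t2=18^17=3
sub $t7, $t7, 1 → $t7=6-1=5
cmp $t7, 0  (cmp 5,0)
bne top: taken
add $t2, $t2, 11 → $t2=3+11=14
xor $t2, $t2, 17 → $t2=14^17=31
sub $t7, $t7, 1 → $t7=5-1=4
cmp $t7, 0  (cmp 4,0)
bne top: taken
add $t2, $t2, 11 → $t2=31+11=42
xor $t2, $t2, 17 → $t2=42^17=59
sub $t7, $t7, 1 → $t7=4-1=3
cmp $t7, 0  (cmp 3,0)
bne top: taken
add $t2, $t2, 11 → $t2=59+11=70
xor $t2, $t2, 17 → $t2=70^17=87
sub $t7, $t7, 1 → $t7=3-1=2
cmp $t7, 0  (cmp 2,0)
bne top: taken
add $t2, $t2, 11 → $t2=87+11=98
xor $t2, $t2, 17 → $t2=98^17=115
sub $t7, $t7, 1 → $t7=2-1=1
cmp $t7, 0  (cmp 1,0)
bne top: taken
add $t2, $t2, 11 → $t2=115+11=126
xor $t2, $t2, 17 → $t2=126^17=111
sub $t7, $t7, 1 → $t7=1-1=0
cmp $t7, 0  (cmp 0,0)
bne top: not taken
halt.

111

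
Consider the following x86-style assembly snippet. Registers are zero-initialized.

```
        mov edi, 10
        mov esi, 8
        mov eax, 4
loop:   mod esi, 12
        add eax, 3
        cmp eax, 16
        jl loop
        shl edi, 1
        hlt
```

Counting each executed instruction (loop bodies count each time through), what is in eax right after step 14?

13

after mov edi, 10: edi=10
after mov esi, 8: esi=8
after mov eax, 4: eax=4
after mod esi, 12: esi=8%12=8
after add eax, 3: eax=4+3=7
cmp eax, 16  (cmp 7,16)
jl loop: taken
after mod esi, 12: esi=8%12=8
after add eax, 3: eax=7+3=10
cmp eax, 16  (cmp 10,16)
jl loop: taken
after mod esi, 12: esi=8%12=8
after add eax, 3: eax=10+3=13
cmp eax, 16  (cmp 13,16)
After step 14: eax = 13.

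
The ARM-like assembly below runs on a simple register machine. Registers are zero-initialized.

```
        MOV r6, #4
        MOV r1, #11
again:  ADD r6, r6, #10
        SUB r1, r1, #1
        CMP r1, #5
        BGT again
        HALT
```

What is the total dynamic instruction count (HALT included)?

MOV r6, #4 → r6=4
MOV r1, #11 → r1=11
ADD r6, r6, #10 → r6=4+10=14
SUB r1, r1, #1 → r1=11-1=10
CMP r1, #5  (cmp 10,5)
BGT again: taken
ADD r6, r6, #10 → r6=14+10=24
SUB r1, r1, #1 → r1=10-1=9
CMP r1, #5  (cmp 9,5)
BGT again: taken
ADD r6, r6, #10 → r6=24+10=34
SUB r1, r1, #1 → r1=9-1=8
CMP r1, #5  (cmp 8,5)
BGT again: taken
ADD r6, r6, #10 → r6=34+10=44
SUB r1, r1, #1 → r1=8-1=7
CMP r1, #5  (cmp 7,5)
BGT again: taken
ADD r6, r6, #10 → r6=44+10=54
SUB r1, r1, #1 → r1=7-1=6
CMP r1, #5  (cmp 6,5)
BGT again: taken
ADD r6, r6, #10 → r6=54+10=64
SUB r1, r1, #1 → r1=6-1=5
CMP r1, #5  (cmp 5,5)
BGT again: not taken
halt.
Total executed instructions: 27.

27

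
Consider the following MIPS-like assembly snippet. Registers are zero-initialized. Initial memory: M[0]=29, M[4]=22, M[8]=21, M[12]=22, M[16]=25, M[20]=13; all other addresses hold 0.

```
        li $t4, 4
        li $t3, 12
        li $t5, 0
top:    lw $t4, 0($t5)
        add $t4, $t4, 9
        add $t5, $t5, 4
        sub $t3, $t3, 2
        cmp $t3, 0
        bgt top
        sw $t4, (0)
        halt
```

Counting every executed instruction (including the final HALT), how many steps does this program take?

41

$t4=4
$t3=12
$t5=0
$t4=M[0]=29
$t4=29+9=38
$t5=0+4=4
$t3=12-2=10
cmp $t3, 0  (cmp 10,0)
bgt top: taken
$t4=M[4]=22
$t4=22+9=31
$t5=4+4=8
$t3=10-2=8
cmp $t3, 0  (cmp 8,0)
bgt top: taken
$t4=M[8]=21
$t4=21+9=30
$t5=8+4=12
$t3=8-2=6
cmp $t3, 0  (cmp 6,0)
bgt top: taken
$t4=M[12]=22
$t4=22+9=31
$t5=12+4=16
$t3=6-2=4
cmp $t3, 0  (cmp 4,0)
bgt top: taken
$t4=M[16]=25
$t4=25+9=34
$t5=16+4=20
$t3=4-2=2
cmp $t3, 0  (cmp 2,0)
bgt top: taken
$t4=M[20]=13
$t4=13+9=22
$t5=20+4=24
$t3=2-2=0
cmp $t3, 0  (cmp 0,0)
bgt top: not taken
sw $t4, (0) → M[0]=22
halt.
Total executed instructions: 41.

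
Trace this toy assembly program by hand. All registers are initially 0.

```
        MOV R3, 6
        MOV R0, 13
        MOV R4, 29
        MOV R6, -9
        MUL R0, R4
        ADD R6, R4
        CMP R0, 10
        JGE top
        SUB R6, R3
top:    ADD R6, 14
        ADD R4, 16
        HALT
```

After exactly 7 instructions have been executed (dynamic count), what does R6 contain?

after MOV R3, 6: R3=6
after MOV R0, 13: R0=13
after MOV R4, 29: R4=29
after MOV R6, -9: R6=-9
after MUL R0, R4: R0=13*29=377
after ADD R6, R4: R6=(-9)+29=20
CMP R0, 10  (cmp 377,10)
After step 7: R6 = 20.

20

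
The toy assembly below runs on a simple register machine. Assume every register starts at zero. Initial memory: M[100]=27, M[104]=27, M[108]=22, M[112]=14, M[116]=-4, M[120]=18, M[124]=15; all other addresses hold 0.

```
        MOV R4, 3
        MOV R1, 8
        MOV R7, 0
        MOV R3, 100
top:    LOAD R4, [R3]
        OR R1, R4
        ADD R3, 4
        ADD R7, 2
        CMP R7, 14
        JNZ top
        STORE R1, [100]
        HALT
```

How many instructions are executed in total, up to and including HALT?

48

R4=3
R1=8
R7=0
R3=100
R4=M[100]=27
R1=8|27=27
R3=100+4=104
R7=0+2=2
CMP R7, 14  (cmp 2,14)
JNZ top: taken
R4=M[104]=27
R1=27|27=27
R3=104+4=108
R7=2+2=4
CMP R7, 14  (cmp 4,14)
JNZ top: taken
R4=M[108]=22
R1=27|22=31
R3=108+4=112
R7=4+2=6
CMP R7, 14  (cmp 6,14)
JNZ top: taken
R4=M[112]=14
R1=31|14=31
R3=112+4=116
R7=6+2=8
CMP R7, 14  (cmp 8,14)
JNZ top: taken
R4=M[116]=-4
R1=31|(-4)=-1
R3=116+4=120
R7=8+2=10
CMP R7, 14  (cmp 10,14)
JNZ top: taken
R4=M[120]=18
R1=(-1)|18=-1
R3=120+4=124
R7=10+2=12
CMP R7, 14  (cmp 12,14)
JNZ top: taken
R4=M[124]=15
R1=(-1)|15=-1
R3=124+4=128
R7=12+2=14
CMP R7, 14  (cmp 14,14)
JNZ top: not taken
STORE R1, [100] → M[100]=-1
halt.
Total executed instructions: 48.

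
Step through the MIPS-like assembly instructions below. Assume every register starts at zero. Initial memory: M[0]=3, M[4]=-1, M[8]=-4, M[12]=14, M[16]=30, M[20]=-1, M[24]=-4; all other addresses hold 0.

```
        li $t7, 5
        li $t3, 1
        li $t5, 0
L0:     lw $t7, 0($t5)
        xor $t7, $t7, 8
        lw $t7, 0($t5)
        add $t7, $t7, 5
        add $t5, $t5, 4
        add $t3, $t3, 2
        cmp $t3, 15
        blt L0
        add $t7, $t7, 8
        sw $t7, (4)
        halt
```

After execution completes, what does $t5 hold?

28

after li $t7, 5: $t7=5
after li $t3, 1: $t3=1
after li $t5, 0: $t5=0
after lw $t7, 0($t5): $t7=M[0]=3
after xor $t7, $t7, 8: $t7=3^8=11
after lw $t7, 0($t5): $t7=M[0]=3
after add $t7, $t7, 5: $t7=3+5=8
after add $t5, $t5, 4: $t5=0+4=4
after add $t3, $t3, 2: $t3=1+2=3
cmp $t3, 15  (cmp 3,15)
blt L0: taken
after lw $t7, 0($t5): $t7=M[4]=-1
after xor $t7, $t7, 8: $t7=(-1)^8=-9
after lw $t7, 0($t5): $t7=M[4]=-1
after add $t7, $t7, 5: $t7=(-1)+5=4
after add $t5, $t5, 4: $t5=4+4=8
after add $t3, $t3, 2: $t3=3+2=5
cmp $t3, 15  (cmp 5,15)
blt L0: taken
after lw $t7, 0($t5): $t7=M[8]=-4
after xor $t7, $t7, 8: $t7=(-4)^8=-12
after lw $t7, 0($t5): $t7=M[8]=-4
after add $t7, $t7, 5: $t7=(-4)+5=1
after add $t5, $t5, 4: $t5=8+4=12
after add $t3, $t3, 2: $t3=5+2=7
cmp $t3, 15  (cmp 7,15)
blt L0: taken
after lw $t7, 0($t5): $t7=M[12]=14
after xor $t7, $t7, 8: $t7=14^8=6
after lw $t7, 0($t5): $t7=M[12]=14
after add $t7, $t7, 5: $t7=14+5=19
after add $t5, $t5, 4: $t5=12+4=16
after add $t3, $t3, 2: $t3=7+2=9
cmp $t3, 15  (cmp 9,15)
blt L0: taken
after lw $t7, 0($t5): $t7=M[16]=30
after xor $t7, $t7, 8: $t7=30^8=22
after lw $t7, 0($t5): $t7=M[16]=30
after add $t7, $t7, 5: $t7=30+5=35
after add $t5, $t5, 4: $t5=16+4=20
after add $t3, $t3, 2: $t3=9+2=11
cmp $t3, 15  (cmp 11,15)
blt L0: taken
after lw $t7, 0($t5): $t7=M[20]=-1
after xor $t7, $t7, 8: $t7=(-1)^8=-9
after lw $t7, 0($t5): $t7=M[20]=-1
after add $t7, $t7, 5: $t7=(-1)+5=4
after add $t5, $t5, 4: $t5=20+4=24
after add $t3, $t3, 2: $t3=11+2=13
cmp $t3, 15  (cmp 13,15)
blt L0: taken
after lw $t7, 0($t5): $t7=M[24]=-4
after xor $t7, $t7, 8: $t7=(-4)^8=-12
after lw $t7, 0($t5): $t7=M[24]=-4
after add $t7, $t7, 5: $t7=(-4)+5=1
after add $t5, $t5, 4: $t5=24+4=28
after add $t3, $t3, 2: $t3=13+2=15
cmp $t3, 15  (cmp 15,15)
blt L0: not taken
after add $t7, $t7, 8: $t7=1+8=9
sw $t7, (4) → M[4]=9
halt.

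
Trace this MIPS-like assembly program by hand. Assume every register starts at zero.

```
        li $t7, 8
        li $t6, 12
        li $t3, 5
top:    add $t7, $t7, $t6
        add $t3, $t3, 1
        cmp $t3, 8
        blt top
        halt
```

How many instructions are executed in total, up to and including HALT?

16

after li $t7, 8: $t7=8
after li $t6, 12: $t6=12
after li $t3, 5: $t3=5
after add $t7, $t7, $t6: $t7=8+12=20
after add $t3, $t3, 1: $t3=5+1=6
cmp $t3, 8  (cmp 6,8)
blt top: taken
after add $t7, $t7, $t6: $t7=20+12=32
after add $t3, $t3, 1: $t3=6+1=7
cmp $t3, 8  (cmp 7,8)
blt top: taken
after add $t7, $t7, $t6: $t7=32+12=44
after add $t3, $t3, 1: $t3=7+1=8
cmp $t3, 8  (cmp 8,8)
blt top: not taken
halt.
Total executed instructions: 16.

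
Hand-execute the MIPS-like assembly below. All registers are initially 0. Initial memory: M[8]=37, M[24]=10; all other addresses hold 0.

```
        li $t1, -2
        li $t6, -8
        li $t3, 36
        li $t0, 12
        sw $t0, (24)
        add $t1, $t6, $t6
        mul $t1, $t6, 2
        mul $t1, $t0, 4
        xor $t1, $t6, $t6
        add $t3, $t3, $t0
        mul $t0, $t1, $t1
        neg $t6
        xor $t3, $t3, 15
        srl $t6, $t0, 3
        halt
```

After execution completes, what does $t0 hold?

$t1=-2
$t6=-8
$t3=36
$t0=12
sw $t0, (24) → M[24]=12
$t1=(-8)+(-8)=-16
$t1=(-8)*2=-16
$t1=12*4=48
$t1=(-8)^(-8)=0
$t3=36+12=48
$t0=0*0=0
$t6=-(-8)=8
$t3=48^15=63
$t6=0>>3=0
halt.

0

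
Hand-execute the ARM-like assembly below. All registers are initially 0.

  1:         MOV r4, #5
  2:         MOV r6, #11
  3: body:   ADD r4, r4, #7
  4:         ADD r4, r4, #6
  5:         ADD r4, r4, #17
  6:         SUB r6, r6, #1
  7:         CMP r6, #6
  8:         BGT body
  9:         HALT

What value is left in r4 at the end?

155

MOV r4, #5 → r4=5
MOV r6, #11 → r6=11
ADD r4, r4, #7 → r4=5+7=12
ADD r4, r4, #6 → r4=12+6=18
ADD r4, r4, #17 → r4=18+17=35
SUB r6, r6, #1 → r6=11-1=10
CMP r6, #6  (cmp 10,6)
BGT body: taken
ADD r4, r4, #7 → r4=35+7=42
ADD r4, r4, #6 → r4=42+6=48
ADD r4, r4, #17 → r4=48+17=65
SUB r6, r6, #1 → r6=10-1=9
CMP r6, #6  (cmp 9,6)
BGT body: taken
ADD r4, r4, #7 → r4=65+7=72
ADD r4, r4, #6 → r4=72+6=78
ADD r4, r4, #17 → r4=78+17=95
SUB r6, r6, #1 → r6=9-1=8
CMP r6, #6  (cmp 8,6)
BGT body: taken
ADD r4, r4, #7 → r4=95+7=102
ADD r4, r4, #6 → r4=102+6=108
ADD r4, r4, #17 → r4=108+17=125
SUB r6, r6, #1 → r6=8-1=7
CMP r6, #6  (cmp 7,6)
BGT body: taken
ADD r4, r4, #7 → r4=125+7=132
ADD r4, r4, #6 → r4=132+6=138
ADD r4, r4, #17 → r4=138+17=155
SUB r6, r6, #1 → r6=7-1=6
CMP r6, #6  (cmp 6,6)
BGT body: not taken
halt.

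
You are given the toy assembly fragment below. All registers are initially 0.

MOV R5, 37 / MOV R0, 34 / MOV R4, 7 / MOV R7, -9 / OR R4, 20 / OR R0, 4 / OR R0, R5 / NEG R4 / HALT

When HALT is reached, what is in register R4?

-23

MOV R5, 37 → R5=37
MOV R0, 34 → R0=34
MOV R4, 7 → R4=7
MOV R7, -9 → R7=-9
OR R4, 20 → R4=7|20=23
OR R0, 4 → R0=34|4=38
OR R0, R5 → R0=38|37=39
NEG R4 → R4=-(23)=-23
halt.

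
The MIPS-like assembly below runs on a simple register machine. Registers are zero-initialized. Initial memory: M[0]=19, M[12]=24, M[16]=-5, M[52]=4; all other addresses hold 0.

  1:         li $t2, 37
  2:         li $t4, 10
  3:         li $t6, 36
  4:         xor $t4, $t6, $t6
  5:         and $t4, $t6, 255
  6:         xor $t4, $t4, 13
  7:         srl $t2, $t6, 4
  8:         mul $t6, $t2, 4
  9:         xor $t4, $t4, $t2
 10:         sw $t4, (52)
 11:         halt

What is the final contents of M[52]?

43

$t2=37
$t4=10
$t6=36
$t4=36^36=0
$t4=36&255=36
$t4=36^13=41
$t2=36>>4=2
$t6=2*4=8
$t4=41^2=43
sw $t4, (52) → M[52]=43
halt.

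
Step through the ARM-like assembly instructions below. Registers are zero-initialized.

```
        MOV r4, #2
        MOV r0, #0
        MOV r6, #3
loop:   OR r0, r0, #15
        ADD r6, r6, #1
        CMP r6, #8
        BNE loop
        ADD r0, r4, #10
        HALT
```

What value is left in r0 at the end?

MOV r4, #2 → r4=2
MOV r0, #0 → r0=0
MOV r6, #3 → r6=3
OR r0, r0, #15 → r0=0|15=15
ADD r6, r6, #1 → r6=3+1=4
CMP r6, #8  (cmp 4,8)
BNE loop: taken
OR r0, r0, #15 → r0=15|15=15
ADD r6, r6, #1 → r6=4+1=5
CMP r6, #8  (cmp 5,8)
BNE loop: taken
OR r0, r0, #15 → r0=15|15=15
ADD r6, r6, #1 → r6=5+1=6
CMP r6, #8  (cmp 6,8)
BNE loop: taken
OR r0, r0, #15 → r0=15|15=15
ADD r6, r6, #1 → r6=6+1=7
CMP r6, #8  (cmp 7,8)
BNE loop: taken
OR r0, r0, #15 → r0=15|15=15
ADD r6, r6, #1 → r6=7+1=8
CMP r6, #8  (cmp 8,8)
BNE loop: not taken
ADD r0, r4, #10 → r0=2+10=12
halt.

12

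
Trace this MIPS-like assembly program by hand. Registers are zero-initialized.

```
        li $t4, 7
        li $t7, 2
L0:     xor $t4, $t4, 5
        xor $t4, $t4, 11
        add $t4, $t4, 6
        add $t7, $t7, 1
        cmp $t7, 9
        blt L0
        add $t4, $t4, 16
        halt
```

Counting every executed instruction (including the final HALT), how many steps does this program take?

$t4=7
$t7=2
$t4=7^5=2
$t4=2^11=9
$t4=9+6=15
$t7=2+1=3
cmp $t7, 9  (cmp 3,9)
blt L0: taken
$t4=15^5=10
$t4=10^11=1
$t4=1+6=7
$t7=3+1=4
cmp $t7, 9  (cmp 4,9)
blt L0: taken
$t4=7^5=2
$t4=2^11=9
$t4=9+6=15
$t7=4+1=5
cmp $t7, 9  (cmp 5,9)
blt L0: taken
$t4=15^5=10
$t4=10^11=1
$t4=1+6=7
$t7=5+1=6
cmp $t7, 9  (cmp 6,9)
blt L0: taken
$t4=7^5=2
$t4=2^11=9
$t4=9+6=15
$t7=6+1=7
cmp $t7, 9  (cmp 7,9)
blt L0: taken
$t4=15^5=10
$t4=10^11=1
$t4=1+6=7
$t7=7+1=8
cmp $t7, 9  (cmp 8,9)
blt L0: taken
$t4=7^5=2
$t4=2^11=9
$t4=9+6=15
$t7=8+1=9
cmp $t7, 9  (cmp 9,9)
blt L0: not taken
$t4=15+16=31
halt.
Total executed instructions: 46.

46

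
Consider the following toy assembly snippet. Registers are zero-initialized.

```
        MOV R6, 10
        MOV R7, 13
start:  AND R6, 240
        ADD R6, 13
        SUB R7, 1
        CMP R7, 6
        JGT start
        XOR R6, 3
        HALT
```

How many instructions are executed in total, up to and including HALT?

R6=10
R7=13
R6=10&240=0
R6=0+13=13
R7=13-1=12
CMP R7, 6  (cmp 12,6)
JGT start: taken
R6=13&240=0
R6=0+13=13
R7=12-1=11
CMP R7, 6  (cmp 11,6)
JGT start: taken
R6=13&240=0
R6=0+13=13
R7=11-1=10
CMP R7, 6  (cmp 10,6)
JGT start: taken
R6=13&240=0
R6=0+13=13
R7=10-1=9
CMP R7, 6  (cmp 9,6)
JGT start: taken
R6=13&240=0
R6=0+13=13
R7=9-1=8
CMP R7, 6  (cmp 8,6)
JGT start: taken
R6=13&240=0
R6=0+13=13
R7=8-1=7
CMP R7, 6  (cmp 7,6)
JGT start: taken
R6=13&240=0
R6=0+13=13
R7=7-1=6
CMP R7, 6  (cmp 6,6)
JGT start: not taken
R6=13^3=14
halt.
Total executed instructions: 39.

39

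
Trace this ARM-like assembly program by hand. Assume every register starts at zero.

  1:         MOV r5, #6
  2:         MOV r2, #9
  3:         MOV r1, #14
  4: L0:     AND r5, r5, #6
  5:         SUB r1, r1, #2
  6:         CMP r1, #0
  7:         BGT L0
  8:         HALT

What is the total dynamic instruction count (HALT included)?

r5=6
r2=9
r1=14
r5=6&6=6
r1=14-2=12
CMP r1, #0  (cmp 12,0)
BGT L0: taken
r5=6&6=6
r1=12-2=10
CMP r1, #0  (cmp 10,0)
BGT L0: taken
r5=6&6=6
r1=10-2=8
CMP r1, #0  (cmp 8,0)
BGT L0: taken
r5=6&6=6
r1=8-2=6
CMP r1, #0  (cmp 6,0)
BGT L0: taken
r5=6&6=6
r1=6-2=4
CMP r1, #0  (cmp 4,0)
BGT L0: taken
r5=6&6=6
r1=4-2=2
CMP r1, #0  (cmp 2,0)
BGT L0: taken
r5=6&6=6
r1=2-2=0
CMP r1, #0  (cmp 0,0)
BGT L0: not taken
halt.
Total executed instructions: 32.

32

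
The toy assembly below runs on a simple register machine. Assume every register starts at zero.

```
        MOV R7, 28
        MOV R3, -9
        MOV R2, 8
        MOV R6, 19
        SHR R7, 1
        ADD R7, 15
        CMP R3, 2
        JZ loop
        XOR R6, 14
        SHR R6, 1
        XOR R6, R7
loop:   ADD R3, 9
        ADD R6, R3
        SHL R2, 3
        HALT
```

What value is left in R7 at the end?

29

MOV R7, 28 → R7=28
MOV R3, -9 → R3=-9
MOV R2, 8 → R2=8
MOV R6, 19 → R6=19
SHR R7, 1 → R7=28>>1=14
ADD R7, 15 → R7=14+15=29
CMP R3, 2  (cmp -9,2)
JZ loop: not taken
XOR R6, 14 → R6=19^14=29
SHR R6, 1 → R6=29>>1=14
XOR R6, R7 → R6=14^29=19
ADD R3, 9 → R3=(-9)+9=0
ADD R6, R3 → R6=19+0=19
SHL R2, 3 → R2=8<<3=64
halt.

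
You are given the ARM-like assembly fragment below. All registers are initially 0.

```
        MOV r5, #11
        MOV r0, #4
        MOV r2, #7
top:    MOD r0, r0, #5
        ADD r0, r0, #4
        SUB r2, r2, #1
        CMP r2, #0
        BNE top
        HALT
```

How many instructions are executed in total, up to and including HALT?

MOV r5, #11 → r5=11
MOV r0, #4 → r0=4
MOV r2, #7 → r2=7
MOD r0, r0, #5 → r0=4%5=4
ADD r0, r0, #4 → r0=4+4=8
SUB r2, r2, #1 → r2=7-1=6
CMP r2, #0  (cmp 6,0)
BNE top: taken
MOD r0, r0, #5 → r0=8%5=3
ADD r0, r0, #4 → r0=3+4=7
SUB r2, r2, #1 → r2=6-1=5
CMP r2, #0  (cmp 5,0)
BNE top: taken
MOD r0, r0, #5 → r0=7%5=2
ADD r0, r0, #4 → r0=2+4=6
SUB r2, r2, #1 → r2=5-1=4
CMP r2, #0  (cmp 4,0)
BNE top: taken
MOD r0, r0, #5 → r0=6%5=1
ADD r0, r0, #4 → r0=1+4=5
SUB r2, r2, #1 → r2=4-1=3
CMP r2, #0  (cmp 3,0)
BNE top: taken
MOD r0, r0, #5 → r0=5%5=0
ADD r0, r0, #4 → r0=0+4=4
SUB r2, r2, #1 → r2=3-1=2
CMP r2, #0  (cmp 2,0)
BNE top: taken
MOD r0, r0, #5 → r0=4%5=4
ADD r0, r0, #4 → r0=4+4=8
SUB r2, r2, #1 → r2=2-1=1
CMP r2, #0  (cmp 1,0)
BNE top: taken
MOD r0, r0, #5 → r0=8%5=3
ADD r0, r0, #4 → r0=3+4=7
SUB r2, r2, #1 → r2=1-1=0
CMP r2, #0  (cmp 0,0)
BNE top: not taken
halt.
Total executed instructions: 39.

39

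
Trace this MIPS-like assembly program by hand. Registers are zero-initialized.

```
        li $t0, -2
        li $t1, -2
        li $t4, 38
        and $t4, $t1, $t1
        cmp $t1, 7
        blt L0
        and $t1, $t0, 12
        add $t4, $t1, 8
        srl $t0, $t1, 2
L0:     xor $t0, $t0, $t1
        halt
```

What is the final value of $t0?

0

$t0=-2
$t1=-2
$t4=38
$t4=(-2)&(-2)=-2
cmp $t1, 7  (cmp -2,7)
blt L0: taken
$t0=(-2)^(-2)=0
halt.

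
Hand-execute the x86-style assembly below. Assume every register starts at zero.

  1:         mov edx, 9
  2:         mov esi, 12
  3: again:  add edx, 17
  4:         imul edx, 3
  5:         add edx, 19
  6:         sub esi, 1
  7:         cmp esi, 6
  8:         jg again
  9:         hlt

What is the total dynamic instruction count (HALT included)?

39

mov edx, 9 → edx=9
mov esi, 12 → esi=12
add edx, 17 → edx=9+17=26
imul edx, 3 → edx=26*3=78
add edx, 19 → edx=78+19=97
sub esi, 1 → esi=12-1=11
cmp esi, 6  (cmp 11,6)
jg again: taken
add edx, 17 → edx=97+17=114
imul edx, 3 → edx=114*3=342
add edx, 19 → edx=342+19=361
sub esi, 1 → esi=11-1=10
cmp esi, 6  (cmp 10,6)
jg again: taken
add edx, 17 → edx=361+17=378
imul edx, 3 → edx=378*3=1134
add edx, 19 → edx=1134+19=1153
sub esi, 1 → esi=10-1=9
cmp esi, 6  (cmp 9,6)
jg again: taken
add edx, 17 → edx=1153+17=1170
imul edx, 3 → edx=1170*3=3510
add edx, 19 → edx=3510+19=3529
sub esi, 1 → esi=9-1=8
cmp esi, 6  (cmp 8,6)
jg again: taken
add edx, 17 → edx=3529+17=3546
imul edx, 3 → edx=3546*3=10638
add edx, 19 → edx=10638+19=10657
sub esi, 1 → esi=8-1=7
cmp esi, 6  (cmp 7,6)
jg again: taken
add edx, 17 → edx=10657+17=10674
imul edx, 3 → edx=10674*3=32022
add edx, 19 → edx=32022+19=32041
sub esi, 1 → esi=7-1=6
cmp esi, 6  (cmp 6,6)
jg again: not taken
halt.
Total executed instructions: 39.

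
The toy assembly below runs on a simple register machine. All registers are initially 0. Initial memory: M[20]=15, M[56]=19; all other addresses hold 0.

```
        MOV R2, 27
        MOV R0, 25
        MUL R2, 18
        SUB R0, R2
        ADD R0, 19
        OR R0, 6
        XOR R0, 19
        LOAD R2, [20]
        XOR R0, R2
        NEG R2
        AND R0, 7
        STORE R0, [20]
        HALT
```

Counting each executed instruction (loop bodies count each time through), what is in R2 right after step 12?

MOV R2, 27 → R2=27
MOV R0, 25 → R0=25
MUL R2, 18 → R2=27*18=486
SUB R0, R2 → R0=25-486=-461
ADD R0, 19 → R0=(-461)+19=-442
OR R0, 6 → R0=(-442)|6=-442
XOR R0, 19 → R0=(-442)^19=-427
LOAD R2, [20] → R2=M[20]=15
XOR R0, R2 → R0=(-427)^15=-422
NEG R2 → R2=-(15)=-15
AND R0, 7 → R0=(-422)&7=2
STORE R0, [20] → M[20]=2
After step 12: R2 = -15.

-15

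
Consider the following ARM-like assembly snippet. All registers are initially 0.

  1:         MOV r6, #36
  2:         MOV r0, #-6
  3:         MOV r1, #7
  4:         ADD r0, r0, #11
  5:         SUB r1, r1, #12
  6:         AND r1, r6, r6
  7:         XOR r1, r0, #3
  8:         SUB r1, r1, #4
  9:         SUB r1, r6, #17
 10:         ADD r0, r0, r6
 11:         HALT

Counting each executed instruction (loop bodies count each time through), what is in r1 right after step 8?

r6=36
r0=-6
r1=7
r0=(-6)+11=5
r1=7-12=-5
r1=36&36=36
r1=5^3=6
r1=6-4=2
After step 8: r1 = 2.

2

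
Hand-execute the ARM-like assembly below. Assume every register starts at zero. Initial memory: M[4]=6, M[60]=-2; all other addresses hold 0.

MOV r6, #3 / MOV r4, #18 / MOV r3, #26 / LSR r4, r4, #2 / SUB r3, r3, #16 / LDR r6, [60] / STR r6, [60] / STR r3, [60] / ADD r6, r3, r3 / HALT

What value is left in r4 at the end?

4

MOV r6, #3 → r6=3
MOV r4, #18 → r4=18
MOV r3, #26 → r3=26
LSR r4, r4, #2 → r4=18>>2=4
SUB r3, r3, #16 → r3=26-16=10
LDR r6, [60] → r6=M[60]=-2
STR r6, [60] → M[60]=-2
STR r3, [60] → M[60]=10
ADD r6, r3, r3 → r6=10+10=20
halt.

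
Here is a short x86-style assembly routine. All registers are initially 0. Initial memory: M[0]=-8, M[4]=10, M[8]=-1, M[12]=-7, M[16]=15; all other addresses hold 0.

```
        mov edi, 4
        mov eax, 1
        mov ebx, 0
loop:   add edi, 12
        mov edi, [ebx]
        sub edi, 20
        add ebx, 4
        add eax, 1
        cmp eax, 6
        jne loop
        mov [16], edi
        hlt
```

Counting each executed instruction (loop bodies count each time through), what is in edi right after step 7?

-28

mov edi, 4 → edi=4
mov eax, 1 → eax=1
mov ebx, 0 → ebx=0
add edi, 12 → edi=4+12=16
mov edi, [ebx] → edi=M[0]=-8
sub edi, 20 → edi=(-8)-20=-28
add ebx, 4 → ebx=0+4=4
After step 7: edi = -28.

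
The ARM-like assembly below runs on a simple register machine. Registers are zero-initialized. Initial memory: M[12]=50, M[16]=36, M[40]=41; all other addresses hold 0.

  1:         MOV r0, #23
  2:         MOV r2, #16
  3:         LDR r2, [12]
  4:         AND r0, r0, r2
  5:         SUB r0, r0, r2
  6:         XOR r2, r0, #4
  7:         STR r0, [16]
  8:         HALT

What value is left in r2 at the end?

-28

after MOV r0, #23: r0=23
after MOV r2, #16: r2=16
after LDR r2, [12]: r2=M[12]=50
after AND r0, r0, r2: r0=23&50=18
after SUB r0, r0, r2: r0=18-50=-32
after XOR r2, r0, #4: r2=(-32)^4=-28
STR r0, [16] → M[16]=-32
halt.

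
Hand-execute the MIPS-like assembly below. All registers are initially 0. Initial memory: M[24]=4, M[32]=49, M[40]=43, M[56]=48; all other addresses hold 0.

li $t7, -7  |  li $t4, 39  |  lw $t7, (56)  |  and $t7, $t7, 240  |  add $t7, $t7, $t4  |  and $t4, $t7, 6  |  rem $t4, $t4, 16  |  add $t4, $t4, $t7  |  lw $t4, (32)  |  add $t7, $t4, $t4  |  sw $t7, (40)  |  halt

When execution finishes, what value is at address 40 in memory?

98

$t7=-7
$t4=39
$t7=M[56]=48
$t7=48&240=48
$t7=48+39=87
$t4=87&6=6
$t4=6%16=6
$t4=6+87=93
$t4=M[32]=49
$t7=49+49=98
sw $t7, (40) → M[40]=98
halt.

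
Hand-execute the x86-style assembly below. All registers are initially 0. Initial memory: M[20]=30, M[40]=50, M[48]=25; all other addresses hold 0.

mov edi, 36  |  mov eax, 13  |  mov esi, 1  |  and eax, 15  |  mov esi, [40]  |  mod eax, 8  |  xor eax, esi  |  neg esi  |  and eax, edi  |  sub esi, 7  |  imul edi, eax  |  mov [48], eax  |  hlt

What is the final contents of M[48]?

36

mov edi, 36 → edi=36
mov eax, 13 → eax=13
mov esi, 1 → esi=1
and eax, 15 → eax=13&15=13
mov esi, [40] → esi=M[40]=50
mod eax, 8 → eax=13%8=5
xor eax, esi → eax=5^50=55
neg esi → esi=-(50)=-50
and eax, edi → eax=55&36=36
sub esi, 7 → esi=(-50)-7=-57
imul edi, eax → edi=36*36=1296
mov [48], eax → M[48]=36
halt.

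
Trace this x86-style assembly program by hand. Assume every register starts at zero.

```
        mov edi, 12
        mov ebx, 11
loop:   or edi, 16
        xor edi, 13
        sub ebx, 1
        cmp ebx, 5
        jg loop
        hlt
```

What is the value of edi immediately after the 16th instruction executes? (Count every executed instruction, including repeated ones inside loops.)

edi=12
ebx=11
edi=12|16=28
edi=28^13=17
ebx=11-1=10
cmp ebx, 5  (cmp 10,5)
jg loop: taken
edi=17|16=17
edi=17^13=28
ebx=10-1=9
cmp ebx, 5  (cmp 9,5)
jg loop: taken
edi=28|16=28
edi=28^13=17
ebx=9-1=8
cmp ebx, 5  (cmp 8,5)
After step 16: edi = 17.

17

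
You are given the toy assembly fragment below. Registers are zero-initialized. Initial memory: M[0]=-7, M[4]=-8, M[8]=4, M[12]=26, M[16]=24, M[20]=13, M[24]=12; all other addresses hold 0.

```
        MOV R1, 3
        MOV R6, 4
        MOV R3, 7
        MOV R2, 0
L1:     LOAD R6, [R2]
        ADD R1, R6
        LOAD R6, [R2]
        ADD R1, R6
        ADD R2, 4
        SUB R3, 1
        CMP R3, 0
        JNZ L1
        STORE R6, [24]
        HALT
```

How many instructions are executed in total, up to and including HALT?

MOV R1, 3 → R1=3
MOV R6, 4 → R6=4
MOV R3, 7 → R3=7
MOV R2, 0 → R2=0
LOAD R6, [R2] → R6=M[0]=-7
ADD R1, R6 → R1=3+(-7)=-4
LOAD R6, [R2] → R6=M[0]=-7
ADD R1, R6 → R1=(-4)+(-7)=-11
ADD R2, 4 → R2=0+4=4
SUB R3, 1 → R3=7-1=6
CMP R3, 0  (cmp 6,0)
JNZ L1: taken
LOAD R6, [R2] → R6=M[4]=-8
ADD R1, R6 → R1=(-11)+(-8)=-19
LOAD R6, [R2] → R6=M[4]=-8
ADD R1, R6 → R1=(-19)+(-8)=-27
ADD R2, 4 → R2=4+4=8
SUB R3, 1 → R3=6-1=5
CMP R3, 0  (cmp 5,0)
JNZ L1: taken
LOAD R6, [R2] → R6=M[8]=4
ADD R1, R6 → R1=(-27)+4=-23
LOAD R6, [R2] → R6=M[8]=4
ADD R1, R6 → R1=(-23)+4=-19
ADD R2, 4 → R2=8+4=12
SUB R3, 1 → R3=5-1=4
CMP R3, 0  (cmp 4,0)
JNZ L1: taken
LOAD R6, [R2] → R6=M[12]=26
ADD R1, R6 → R1=(-19)+26=7
LOAD R6, [R2] → R6=M[12]=26
ADD R1, R6 → R1=7+26=33
ADD R2, 4 → R2=12+4=16
SUB R3, 1 → R3=4-1=3
CMP R3, 0  (cmp 3,0)
JNZ L1: taken
LOAD R6, [R2] → R6=M[16]=24
ADD R1, R6 → R1=33+24=57
LOAD R6, [R2] → R6=M[16]=24
ADD R1, R6 → R1=57+24=81
ADD R2, 4 → R2=16+4=20
SUB R3, 1 → R3=3-1=2
CMP R3, 0  (cmp 2,0)
JNZ L1: taken
LOAD R6, [R2] → R6=M[20]=13
ADD R1, R6 → R1=81+13=94
LOAD R6, [R2] → R6=M[20]=13
ADD R1, R6 → R1=94+13=107
ADD R2, 4 → R2=20+4=24
SUB R3, 1 → R3=2-1=1
CMP R3, 0  (cmp 1,0)
JNZ L1: taken
LOAD R6, [R2] → R6=M[24]=12
ADD R1, R6 → R1=107+12=119
LOAD R6, [R2] → R6=M[24]=12
ADD R1, R6 → R1=119+12=131
ADD R2, 4 → R2=24+4=28
SUB R3, 1 → R3=1-1=0
CMP R3, 0  (cmp 0,0)
JNZ L1: not taken
STORE R6, [24] → M[24]=12
halt.
Total executed instructions: 62.

62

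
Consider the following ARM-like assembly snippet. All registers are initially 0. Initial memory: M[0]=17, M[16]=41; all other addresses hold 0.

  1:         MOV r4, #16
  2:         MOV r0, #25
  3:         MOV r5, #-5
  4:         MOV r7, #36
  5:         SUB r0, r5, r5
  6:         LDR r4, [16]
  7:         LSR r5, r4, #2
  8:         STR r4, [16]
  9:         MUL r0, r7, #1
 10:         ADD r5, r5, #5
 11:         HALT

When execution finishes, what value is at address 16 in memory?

MOV r4, #16 → r4=16
MOV r0, #25 → r0=25
MOV r5, #-5 → r5=-5
MOV r7, #36 → r7=36
SUB r0, r5, r5 → r0=(-5)-(-5)=0
LDR r4, [16] → r4=M[16]=41
LSR r5, r4, #2 → r5=41>>2=10
STR r4, [16] → M[16]=41
MUL r0, r7, #1 → r0=36*1=36
ADD r5, r5, #5 → r5=10+5=15
halt.

41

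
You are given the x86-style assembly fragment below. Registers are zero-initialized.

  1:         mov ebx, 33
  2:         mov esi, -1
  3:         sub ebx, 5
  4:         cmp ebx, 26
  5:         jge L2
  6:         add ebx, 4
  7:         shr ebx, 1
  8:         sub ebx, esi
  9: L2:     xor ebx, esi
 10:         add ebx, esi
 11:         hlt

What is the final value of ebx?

-30

ebx=33
esi=-1
ebx=33-5=28
cmp ebx, 26  (cmp 28,26)
jge L2: taken
ebx=28^(-1)=-29
ebx=(-29)+(-1)=-30
halt.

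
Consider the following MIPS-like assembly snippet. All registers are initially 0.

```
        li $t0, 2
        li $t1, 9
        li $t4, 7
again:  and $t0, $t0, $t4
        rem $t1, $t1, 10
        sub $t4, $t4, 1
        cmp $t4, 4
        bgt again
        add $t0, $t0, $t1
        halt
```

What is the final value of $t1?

li $t0, 2 → $t0=2
li $t1, 9 → $t1=9
li $t4, 7 → $t4=7
and $t0, $t0, $t4 → $t0=2&7=2
rem $t1, $t1, 10 → $t1=9%10=9
sub $t4, $t4, 1 → $t4=7-1=6
cmp $t4, 4  (cmp 6,4)
bgt again: taken
and $t0, $t0, $t4 → $t0=2&6=2
rem $t1, $t1, 10 → $t1=9%10=9
sub $t4, $t4, 1 → $t4=6-1=5
cmp $t4, 4  (cmp 5,4)
bgt again: taken
and $t0, $t0, $t4 → $t0=2&5=0
rem $t1, $t1, 10 → $t1=9%10=9
sub $t4, $t4, 1 → $t4=5-1=4
cmp $t4, 4  (cmp 4,4)
bgt again: not taken
add $t0, $t0, $t1 → $t0=0+9=9
halt.

9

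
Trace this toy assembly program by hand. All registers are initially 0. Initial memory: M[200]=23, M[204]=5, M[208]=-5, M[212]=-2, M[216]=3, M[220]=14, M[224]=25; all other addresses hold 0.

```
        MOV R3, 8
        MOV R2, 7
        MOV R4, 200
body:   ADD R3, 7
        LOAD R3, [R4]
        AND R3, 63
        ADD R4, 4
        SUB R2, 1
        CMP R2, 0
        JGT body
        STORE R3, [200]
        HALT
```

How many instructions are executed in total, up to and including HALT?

54

MOV R3, 8 → R3=8
MOV R2, 7 → R2=7
MOV R4, 200 → R4=200
ADD R3, 7 → R3=8+7=15
LOAD R3, [R4] → R3=M[200]=23
AND R3, 63 → R3=23&63=23
ADD R4, 4 → R4=200+4=204
SUB R2, 1 → R2=7-1=6
CMP R2, 0  (cmp 6,0)
JGT body: taken
ADD R3, 7 → R3=23+7=30
LOAD R3, [R4] → R3=M[204]=5
AND R3, 63 → R3=5&63=5
ADD R4, 4 → R4=204+4=208
SUB R2, 1 → R2=6-1=5
CMP R2, 0  (cmp 5,0)
JGT body: taken
ADD R3, 7 → R3=5+7=12
LOAD R3, [R4] → R3=M[208]=-5
AND R3, 63 → R3=(-5)&63=59
ADD R4, 4 → R4=208+4=212
SUB R2, 1 → R2=5-1=4
CMP R2, 0  (cmp 4,0)
JGT body: taken
ADD R3, 7 → R3=59+7=66
LOAD R3, [R4] → R3=M[212]=-2
AND R3, 63 → R3=(-2)&63=62
ADD R4, 4 → R4=212+4=216
SUB R2, 1 → R2=4-1=3
CMP R2, 0  (cmp 3,0)
JGT body: taken
ADD R3, 7 → R3=62+7=69
LOAD R3, [R4] → R3=M[216]=3
AND R3, 63 → R3=3&63=3
ADD R4, 4 → R4=216+4=220
SUB R2, 1 → R2=3-1=2
CMP R2, 0  (cmp 2,0)
JGT body: taken
ADD R3, 7 → R3=3+7=10
LOAD R3, [R4] → R3=M[220]=14
AND R3, 63 → R3=14&63=14
ADD R4, 4 → R4=220+4=224
SUB R2, 1 → R2=2-1=1
CMP R2, 0  (cmp 1,0)
JGT body: taken
ADD R3, 7 → R3=14+7=21
LOAD R3, [R4] → R3=M[224]=25
AND R3, 63 → R3=25&63=25
ADD R4, 4 → R4=224+4=228
SUB R2, 1 → R2=1-1=0
CMP R2, 0  (cmp 0,0)
JGT body: not taken
STORE R3, [200] → M[200]=25
halt.
Total executed instructions: 54.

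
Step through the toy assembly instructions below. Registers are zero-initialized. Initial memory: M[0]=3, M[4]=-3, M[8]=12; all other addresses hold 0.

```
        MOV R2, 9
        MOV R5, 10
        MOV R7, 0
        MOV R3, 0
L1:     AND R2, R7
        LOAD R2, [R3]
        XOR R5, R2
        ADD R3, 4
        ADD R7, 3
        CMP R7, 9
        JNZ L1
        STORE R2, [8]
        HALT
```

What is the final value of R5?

MOV R2, 9 → R2=9
MOV R5, 10 → R5=10
MOV R7, 0 → R7=0
MOV R3, 0 → R3=0
AND R2, R7 → R2=9&0=0
LOAD R2, [R3] → R2=M[0]=3
XOR R5, R2 → R5=10^3=9
ADD R3, 4 → R3=0+4=4
ADD R7, 3 → R7=0+3=3
CMP R7, 9  (cmp 3,9)
JNZ L1: taken
AND R2, R7 → R2=3&3=3
LOAD R2, [R3] → R2=M[4]=-3
XOR R5, R2 → R5=9^(-3)=-12
ADD R3, 4 → R3=4+4=8
ADD R7, 3 → R7=3+3=6
CMP R7, 9  (cmp 6,9)
JNZ L1: taken
AND R2, R7 → R2=(-3)&6=4
LOAD R2, [R3] → R2=M[8]=12
XOR R5, R2 → R5=(-12)^12=-8
ADD R3, 4 → R3=8+4=12
ADD R7, 3 → R7=6+3=9
CMP R7, 9  (cmp 9,9)
JNZ L1: not taken
STORE R2, [8] → M[8]=12
halt.

-8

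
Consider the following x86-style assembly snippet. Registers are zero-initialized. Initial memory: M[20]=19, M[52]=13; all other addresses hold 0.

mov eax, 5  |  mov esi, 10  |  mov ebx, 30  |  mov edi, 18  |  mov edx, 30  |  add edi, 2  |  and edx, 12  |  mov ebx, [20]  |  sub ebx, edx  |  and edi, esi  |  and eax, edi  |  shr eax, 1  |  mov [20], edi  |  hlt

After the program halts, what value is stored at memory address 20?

0

after mov eax, 5: eax=5
after mov esi, 10: esi=10
after mov ebx, 30: ebx=30
after mov edi, 18: edi=18
after mov edx, 30: edx=30
after add edi, 2: edi=18+2=20
after and edx, 12: edx=30&12=12
after mov ebx, [20]: ebx=M[20]=19
after sub ebx, edx: ebx=19-12=7
after and edi, esi: edi=20&10=0
after and eax, edi: eax=5&0=0
after shr eax, 1: eax=0>>1=0
mov [20], edi → M[20]=0
halt.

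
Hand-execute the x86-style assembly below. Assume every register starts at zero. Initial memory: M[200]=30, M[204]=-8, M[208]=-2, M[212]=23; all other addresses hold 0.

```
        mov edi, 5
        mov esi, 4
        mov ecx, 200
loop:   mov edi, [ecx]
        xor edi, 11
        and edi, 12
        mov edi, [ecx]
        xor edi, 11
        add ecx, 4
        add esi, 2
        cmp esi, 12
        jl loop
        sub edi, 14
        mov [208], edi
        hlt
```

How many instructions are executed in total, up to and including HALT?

42

edi=5
esi=4
ecx=200
edi=M[200]=30
edi=30^11=21
edi=21&12=4
edi=M[200]=30
edi=30^11=21
ecx=200+4=204
esi=4+2=6
cmp esi, 12  (cmp 6,12)
jl loop: taken
edi=M[204]=-8
edi=(-8)^11=-13
edi=(-13)&12=0
edi=M[204]=-8
edi=(-8)^11=-13
ecx=204+4=208
esi=6+2=8
cmp esi, 12  (cmp 8,12)
jl loop: taken
edi=M[208]=-2
edi=(-2)^11=-11
edi=(-11)&12=4
edi=M[208]=-2
edi=(-2)^11=-11
ecx=208+4=212
esi=8+2=10
cmp esi, 12  (cmp 10,12)
jl loop: taken
edi=M[212]=23
edi=23^11=28
edi=28&12=12
edi=M[212]=23
edi=23^11=28
ecx=212+4=216
esi=10+2=12
cmp esi, 12  (cmp 12,12)
jl loop: not taken
edi=28-14=14
mov [208], edi → M[208]=14
halt.
Total executed instructions: 42.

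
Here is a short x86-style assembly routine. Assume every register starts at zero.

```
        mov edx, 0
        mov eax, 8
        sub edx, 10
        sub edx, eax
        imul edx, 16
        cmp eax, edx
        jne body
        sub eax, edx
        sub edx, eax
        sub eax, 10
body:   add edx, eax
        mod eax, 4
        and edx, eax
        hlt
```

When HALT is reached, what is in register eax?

after mov edx, 0: edx=0
after mov eax, 8: eax=8
after sub edx, 10: edx=0-10=-10
after sub edx, eax: edx=(-10)-8=-18
after imul edx, 16: edx=(-18)*16=-288
cmp eax, edx  (cmp 8,-288)
jne body: taken
after add edx, eax: edx=(-288)+8=-280
after mod eax, 4: eax=8%4=0
after and edx, eax: edx=(-280)&0=0
halt.

0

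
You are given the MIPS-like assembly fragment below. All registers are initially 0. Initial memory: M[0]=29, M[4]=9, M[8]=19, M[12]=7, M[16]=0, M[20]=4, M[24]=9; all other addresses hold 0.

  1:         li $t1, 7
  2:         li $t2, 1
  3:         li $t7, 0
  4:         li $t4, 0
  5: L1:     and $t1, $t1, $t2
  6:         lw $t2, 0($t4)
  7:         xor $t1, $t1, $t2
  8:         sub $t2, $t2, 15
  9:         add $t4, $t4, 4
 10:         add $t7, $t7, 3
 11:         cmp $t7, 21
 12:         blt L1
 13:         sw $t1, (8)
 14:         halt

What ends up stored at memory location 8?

13

li $t1, 7 → $t1=7
li $t2, 1 → $t2=1
li $t7, 0 → $t7=0
li $t4, 0 → $t4=0
and $t1, $t1, $t2 → $t1=7&1=1
lw $t2, 0($t4) → $t2=M[0]=29
xor $t1, $t1, $t2 → $t1=1^29=28
sub $t2, $t2, 15 → $t2=29-15=14
add $t4, $t4, 4 → $t4=0+4=4
add $t7, $t7, 3 → $t7=0+3=3
cmp $t7, 21  (cmp 3,21)
blt L1: taken
and $t1, $t1, $t2 → $t1=28&14=12
lw $t2, 0($t4) → $t2=M[4]=9
xor $t1, $t1, $t2 → $t1=12^9=5
sub $t2, $t2, 15 → $t2=9-15=-6
add $t4, $t4, 4 → $t4=4+4=8
add $t7, $t7, 3 → $t7=3+3=6
cmp $t7, 21  (cmp 6,21)
blt L1: taken
and $t1, $t1, $t2 → $t1=5&(-6)=0
lw $t2, 0($t4) → $t2=M[8]=19
xor $t1, $t1, $t2 → $t1=0^19=19
sub $t2, $t2, 15 → $t2=19-15=4
add $t4, $t4, 4 → $t4=8+4=12
add $t7, $t7, 3 → $t7=6+3=9
cmp $t7, 21  (cmp 9,21)
blt L1: taken
and $t1, $t1, $t2 → $t1=19&4=0
lw $t2, 0($t4) → $t2=M[12]=7
xor $t1, $t1, $t2 → $t1=0^7=7
sub $t2, $t2, 15 → $t2=7-15=-8
add $t4, $t4, 4 → $t4=12+4=16
add $t7, $t7, 3 → $t7=9+3=12
cmp $t7, 21  (cmp 12,21)
blt L1: taken
and $t1, $t1, $t2 → $t1=7&(-8)=0
lw $t2, 0($t4) → $t2=M[16]=0
xor $t1, $t1, $t2 → $t1=0^0=0
sub $t2, $t2, 15 → $t2=0-15=-15
add $t4, $t4, 4 → $t4=16+4=20
add $t7, $t7, 3 → $t7=12+3=15
cmp $t7, 21  (cmp 15,21)
blt L1: taken
and $t1, $t1, $t2 → $t1=0&(-15)=0
lw $t2, 0($t4) → $t2=M[20]=4
xor $t1, $t1, $t2 → $t1=0^4=4
sub $t2, $t2, 15 → $t2=4-15=-11
add $t4, $t4, 4 → $t4=20+4=24
add $t7, $t7, 3 → $t7=15+3=18
cmp $t7, 21  (cmp 18,21)
blt L1: taken
and $t1, $t1, $t2 → $t1=4&(-11)=4
lw $t2, 0($t4) → $t2=M[24]=9
xor $t1, $t1, $t2 → $t1=4^9=13
sub $t2, $t2, 15 → $t2=9-15=-6
add $t4, $t4, 4 → $t4=24+4=28
add $t7, $t7, 3 → $t7=18+3=21
cmp $t7, 21  (cmp 21,21)
blt L1: not taken
sw $t1, (8) → M[8]=13
halt.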